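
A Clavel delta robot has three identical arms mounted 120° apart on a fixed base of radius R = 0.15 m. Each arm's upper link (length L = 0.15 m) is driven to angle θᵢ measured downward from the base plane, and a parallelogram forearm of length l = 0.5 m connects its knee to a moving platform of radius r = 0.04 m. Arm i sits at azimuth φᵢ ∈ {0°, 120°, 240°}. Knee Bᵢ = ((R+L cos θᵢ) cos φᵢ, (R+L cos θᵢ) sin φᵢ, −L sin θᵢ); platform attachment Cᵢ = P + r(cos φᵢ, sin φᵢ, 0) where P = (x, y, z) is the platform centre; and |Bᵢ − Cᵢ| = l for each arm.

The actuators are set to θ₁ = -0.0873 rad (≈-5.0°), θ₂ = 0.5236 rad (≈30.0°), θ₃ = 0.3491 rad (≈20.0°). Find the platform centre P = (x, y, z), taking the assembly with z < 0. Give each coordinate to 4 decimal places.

arm 1 at φ=0.0°: e+L cos θ1 = 0.2594;  S1 = (0.2594, 0.0000, 0.0131)
arm 2 at φ=120.0°: e+L cos θ2 = 0.2399;  S2 = (-0.1200, 0.2078, -0.0750)
arm 3 at φ=240.0°: e+L cos θ3 = 0.2510;  S3 = (-0.1255, -0.2173, -0.0513)
eliminate P² terms by subtracting sphere 1 from 2 and 3
linear system: -0.7588x+0.4155y = -0.0043−-0.1762z; -0.7698x+-0.4347y = -0.0019−-0.1288z
det = 0.6497;  x = 0.0041+-0.2002z,  y = -0.0029+0.0583z
into |P−S₁|² = l²: 1.0435z² + 0.0758z + -0.1846 = 0;  Δ = 0.7763;  z = -0.4585 or 0.3859 → z<0 root = -0.4585
x = 0.0959, y = -0.0297

(0.0959, -0.0297, -0.4585)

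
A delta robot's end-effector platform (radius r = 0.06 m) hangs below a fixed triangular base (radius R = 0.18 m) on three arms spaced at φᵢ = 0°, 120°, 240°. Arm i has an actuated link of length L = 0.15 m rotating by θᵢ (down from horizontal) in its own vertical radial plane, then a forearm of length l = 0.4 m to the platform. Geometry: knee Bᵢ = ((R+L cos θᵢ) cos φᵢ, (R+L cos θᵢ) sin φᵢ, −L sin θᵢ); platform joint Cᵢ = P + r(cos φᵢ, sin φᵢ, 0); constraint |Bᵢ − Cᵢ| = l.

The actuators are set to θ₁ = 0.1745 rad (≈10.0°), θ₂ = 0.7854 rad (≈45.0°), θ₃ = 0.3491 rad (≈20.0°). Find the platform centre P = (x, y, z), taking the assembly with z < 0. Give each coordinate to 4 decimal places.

(0.0587, -0.0593, -0.3619)

arm 1 at φ=0.0°: (R−r)+L cos θ1 = 0.2677;  centre 1 = (0.2677, 0.0000, -0.0260)
centre 2 = (0.2261·cos120.0°, 0.2261·sin120.0°, -0.1061) = (-0.1130, 0.1958, -0.1061)
arm 3 at φ=240.0°: (R−r)+L cos θ3 = 0.2610;  centre 3 = (-0.1305, -0.2260, -0.0513)
eliminate P² terms by subtracting sphere 1 from 2 and 3
linear system: -0.7615x+0.3916y = -0.0100−-0.1600z; -0.7964x+-0.4520y = -0.0016−-0.0505z
det = 0.6560;  x = 0.0079+-0.1404z,  y = -0.0103+0.1356z
into |P−centre ₁|² = l²: 1.0381z² + 0.1223z + -0.0917 = 0;  Δ = 0.3957;  z = -0.3619 or 0.2441 → z<0 root = -0.3619
x = 0.0587, y = -0.0593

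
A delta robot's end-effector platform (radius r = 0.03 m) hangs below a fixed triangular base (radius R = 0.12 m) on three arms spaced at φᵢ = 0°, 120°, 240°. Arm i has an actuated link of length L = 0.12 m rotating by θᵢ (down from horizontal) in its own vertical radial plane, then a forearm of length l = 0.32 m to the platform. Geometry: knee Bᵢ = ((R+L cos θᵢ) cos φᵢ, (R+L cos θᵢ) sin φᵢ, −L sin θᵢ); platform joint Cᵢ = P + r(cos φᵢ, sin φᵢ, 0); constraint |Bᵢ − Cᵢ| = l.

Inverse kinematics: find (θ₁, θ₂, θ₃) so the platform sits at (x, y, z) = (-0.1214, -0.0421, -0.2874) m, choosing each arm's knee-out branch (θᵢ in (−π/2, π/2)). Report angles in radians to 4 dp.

θ₁ = 1.1343, θ₂ = 0.4363, θ₃ = 0.0000

arm 1 (φ=0.0°): x'=-0.1214, y'=-0.0421
  A=0.2114, B=-0.2874, C=(l²−L²−A²−y'²−z²)/(2L)=-0.1711
  θ1 = atan2(B,A) + arccos(C/0.3568) = 1.1343
φ2=120.0° → target in arm frame (0.0242, 0.1262)
  e−x'=0.0658;  (l²−L²−(e−x')²−y'²−z²)/2L = -0.0619
  γ=atan2(-0.2874,0.0658)=-1.3459;  ψ=arccos(-0.2098)=1.7822;  θ2=γ+ψ≈0.4363
arm 3 (φ=240.0°): x'=0.0972, y'=-0.0841
  A cos θ + B sin θ = C:  -0.0072·cos θ + -0.2874·sin θ = -0.0072
  √(A²+B²)=0.2875;  θ3 = -1.5957+1.5957 ≈ 0.0000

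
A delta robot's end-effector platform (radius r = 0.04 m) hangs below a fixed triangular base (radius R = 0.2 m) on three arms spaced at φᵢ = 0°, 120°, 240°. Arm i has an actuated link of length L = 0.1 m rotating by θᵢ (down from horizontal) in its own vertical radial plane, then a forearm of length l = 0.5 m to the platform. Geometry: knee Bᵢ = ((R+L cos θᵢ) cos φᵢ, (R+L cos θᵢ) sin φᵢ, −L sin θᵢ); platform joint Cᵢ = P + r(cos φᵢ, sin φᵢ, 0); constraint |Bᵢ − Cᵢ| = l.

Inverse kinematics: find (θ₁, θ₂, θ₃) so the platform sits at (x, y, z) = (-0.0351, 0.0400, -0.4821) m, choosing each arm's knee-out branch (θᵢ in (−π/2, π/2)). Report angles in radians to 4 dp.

rotate P by −φ1: (-0.0351, 0.0400, -0.4821)
  A=0.1951, B=-0.4821, C=(l²−L²−A²−y'²−z²)/(2L)=-0.1604
  γ=atan2(-0.4821,0.1951)=-1.1863;  ψ=arccos(-0.3085)=1.8844;  θ1=γ+ψ≈0.6981
arm 2 (φ=120.0°): x'=0.0522, y'=0.0104
  A cos θ + B sin θ = C:  0.1078·cos θ + -0.4821·sin θ = -0.0208
  θ2 = atan2(B,A) + arccos(C/0.4940) = 0.2620
arm 3 (φ=240.0°): x'=-0.0171, y'=-0.0504
  e−x'=0.1771;  (l²−L²−(e−x')²−y'²−z²)/2L = -0.1316
  √(A²+B²)=0.5136;  θ3 = -1.2188+1.8299 ≈ 0.6112

θ₁ = 0.6981, θ₂ = 0.2620, θ₃ = 0.6112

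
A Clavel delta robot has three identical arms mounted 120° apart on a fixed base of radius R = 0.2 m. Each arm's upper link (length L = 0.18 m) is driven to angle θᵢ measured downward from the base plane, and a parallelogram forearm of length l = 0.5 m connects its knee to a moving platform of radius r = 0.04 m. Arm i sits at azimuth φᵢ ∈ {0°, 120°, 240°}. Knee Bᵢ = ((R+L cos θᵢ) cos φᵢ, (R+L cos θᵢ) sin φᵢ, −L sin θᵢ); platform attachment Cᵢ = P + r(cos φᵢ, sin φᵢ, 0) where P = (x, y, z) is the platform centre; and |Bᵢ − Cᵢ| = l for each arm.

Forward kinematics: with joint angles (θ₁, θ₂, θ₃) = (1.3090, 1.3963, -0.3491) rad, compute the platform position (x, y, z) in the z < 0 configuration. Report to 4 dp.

(-0.1297, -0.2605, -0.4366)

S1 = (0.2066·cos0.0°, 0.2066·sin0.0°, -0.1739) = (0.2066, 0.0000, -0.1739)
S2 = (0.1913·cos120.0°, 0.1913·sin120.0°, -0.1773) = (-0.0956, 0.1656, -0.1773)
arm 3 at φ=240.0°: (R−r)+L cos θ3 = 0.3291;  S3 = (-0.1646, -0.2850, 0.0616)
eliminate P² terms by subtracting sphere 1 from 2 and 3
plane₁₂: -0.6044x+0.3313y+-0.0068z = -0.0049
Cramer: x(z) = -0.0173+0.2576z;  y(z) = -0.0463+0.4905z
quadratic in z: (1.3070)z²+(0.1870)z+(-0.1675)=0, √Δ=0.9543 → z ∈ {-0.4366, 0.2936}; z = -0.4366 (taking z<0)
x = -0.1297, y = -0.2605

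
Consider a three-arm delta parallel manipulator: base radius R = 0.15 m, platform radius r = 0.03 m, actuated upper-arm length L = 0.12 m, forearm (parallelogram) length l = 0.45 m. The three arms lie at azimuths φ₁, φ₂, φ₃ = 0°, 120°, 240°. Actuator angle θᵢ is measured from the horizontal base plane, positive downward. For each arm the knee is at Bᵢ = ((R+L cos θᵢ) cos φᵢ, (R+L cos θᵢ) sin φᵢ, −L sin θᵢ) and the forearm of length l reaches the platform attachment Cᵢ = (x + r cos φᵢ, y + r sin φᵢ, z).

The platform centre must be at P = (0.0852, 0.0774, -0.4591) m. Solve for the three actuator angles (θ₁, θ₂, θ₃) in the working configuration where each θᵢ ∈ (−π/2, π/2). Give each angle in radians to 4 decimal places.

θ₁ = 0.3494, θ₂ = 0.6113, θ₃ = 1.1351

φ1=0.0° → target in arm frame (0.0852, 0.0774)
  A=0.0348, B=-0.4591, C=(l²−L²−A²−y'²−z²)/(2L)=-0.1245
  √(A²+B²)=0.4604;  θ1 = -1.4951+1.8446 ≈ 0.3494
arm 2 (φ=120.0°): x'=0.0244, y'=-0.1125
  e−x'=0.0956;  (l²−L²−(e−x')²−y'²−z²)/2L = -0.1852
  θ2 = atan2(B,A) + arccos(C/0.4689) = 0.6113
rotate P by −φ3: (-0.1096, 0.0351, -0.4591)
  A=0.2296, B=-0.4591, C=(l²−L²−A²−y'²−z²)/(2L)=-0.3193
  γ=atan2(-0.4591,0.2296)=-1.1070;  ψ=arccos(-0.6220)=2.2421;  θ3=γ+ψ≈1.1351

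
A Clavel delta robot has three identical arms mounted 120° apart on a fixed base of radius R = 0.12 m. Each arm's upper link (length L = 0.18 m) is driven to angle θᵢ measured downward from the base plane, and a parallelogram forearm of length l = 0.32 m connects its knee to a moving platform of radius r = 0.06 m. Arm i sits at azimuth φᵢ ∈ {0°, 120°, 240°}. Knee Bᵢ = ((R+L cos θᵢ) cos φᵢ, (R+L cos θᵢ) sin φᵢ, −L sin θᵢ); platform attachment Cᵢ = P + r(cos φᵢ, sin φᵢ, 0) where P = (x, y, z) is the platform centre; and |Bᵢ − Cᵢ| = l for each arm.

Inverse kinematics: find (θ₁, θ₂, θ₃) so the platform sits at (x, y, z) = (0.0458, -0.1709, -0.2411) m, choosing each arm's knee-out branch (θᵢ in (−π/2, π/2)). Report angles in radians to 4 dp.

rotate P by −φ1: (0.0458, -0.1709, -0.2411)
  A cos θ + B sin θ = C:  0.0142·cos θ + -0.2411·sin θ = -0.0487
  √(A²+B²)=0.2415;  θ1 = -1.5120+1.7739 ≈ 0.2619
φ2=120.0° → target in arm frame (-0.1709, 0.0458)
  A=0.2309, B=-0.2411, C=(l²−L²−A²−y'²−z²)/(2L)=-0.1210
  θ2 = atan2(B,A) + arccos(C/0.3338) = 1.1345
rotate P by −φ3: (0.1251, 0.1251, -0.2411)
  A cos θ + B sin θ = C:  -0.0651·cos θ + -0.2411·sin θ = -0.0223
  √(A²+B²)=0.2497;  θ3 = -1.8345+1.6601 ≈ -0.1744

θ₁ = 0.2619, θ₂ = 1.1345, θ₃ = -0.1744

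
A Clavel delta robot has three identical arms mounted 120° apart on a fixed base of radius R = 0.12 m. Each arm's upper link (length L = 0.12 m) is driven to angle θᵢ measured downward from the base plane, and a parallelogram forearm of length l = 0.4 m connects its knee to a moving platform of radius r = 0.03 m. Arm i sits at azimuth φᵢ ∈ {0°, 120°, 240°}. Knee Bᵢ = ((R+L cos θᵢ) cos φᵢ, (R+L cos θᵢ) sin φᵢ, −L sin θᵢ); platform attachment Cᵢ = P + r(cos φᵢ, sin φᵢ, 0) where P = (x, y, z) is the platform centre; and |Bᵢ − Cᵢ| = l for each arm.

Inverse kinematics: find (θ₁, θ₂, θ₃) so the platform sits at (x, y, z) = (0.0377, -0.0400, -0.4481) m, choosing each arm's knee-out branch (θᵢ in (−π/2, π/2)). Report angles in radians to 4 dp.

rotate P by −φ1: (0.0377, -0.0400, -0.4481)
  A=0.0523, B=-0.4481, C=(l²−L²−A²−y'²−z²)/(2L)=-0.2480
  √(A²+B²)=0.4511;  θ1 = -1.4546+2.1529 ≈ 0.6983
arm 2 (φ=120.0°): x'=-0.0535, y'=-0.0126
  e−x'=0.1435;  (l²−L²−(e−x')²−y'²−z²)/2L = -0.3164
  γ=atan2(-0.4481,0.1435)=-1.2609;  ψ=arccos(-0.6725)=2.3084;  θ2=γ+ψ≈1.0475
rotate P by −φ3: (0.0158, 0.0526, -0.4481)
  A=0.0742, B=-0.4481, C=(l²−L²−A²−y'²−z²)/(2L)=-0.2645
  γ=atan2(-0.4481,0.0742)=-1.4067;  ψ=arccos(-0.5823)=2.1923;  θ3=γ+ψ≈0.7856

θ₁ = 0.6983, θ₂ = 1.0475, θ₃ = 0.7856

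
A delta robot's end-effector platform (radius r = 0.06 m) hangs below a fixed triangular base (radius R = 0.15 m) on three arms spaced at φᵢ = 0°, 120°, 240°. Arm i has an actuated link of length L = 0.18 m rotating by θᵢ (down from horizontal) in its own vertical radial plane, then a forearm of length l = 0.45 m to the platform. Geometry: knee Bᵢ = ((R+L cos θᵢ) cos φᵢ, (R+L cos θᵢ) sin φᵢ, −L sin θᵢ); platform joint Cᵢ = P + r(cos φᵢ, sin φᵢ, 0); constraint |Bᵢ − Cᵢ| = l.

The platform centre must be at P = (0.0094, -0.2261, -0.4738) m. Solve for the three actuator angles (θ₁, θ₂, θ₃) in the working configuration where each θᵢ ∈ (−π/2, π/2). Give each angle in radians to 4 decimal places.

rotate P by −φ1: (0.0094, -0.2261, -0.4738)
  e−x'=0.0806;  (l²−L²−(e−x')²−y'²−z²)/2L = -0.3111
  γ=atan2(-0.4738,0.0806)=-1.4023;  ψ=arccos(-0.6474)=2.2749;  θ1=γ+ψ≈0.8726
rotate P by −φ2: (-0.2005, 0.1049, -0.4738)
  A=0.2905, B=-0.4738, C=(l²−L²−A²−y'²−z²)/(2L)=-0.4161
  γ=atan2(-0.4738,0.2905)=-1.0208;  ψ=arccos(-0.7486)=2.4168;  θ2=γ+ψ≈1.3960
arm 3 (φ=240.0°): x'=0.1911, y'=0.1212
  A cos θ + B sin θ = C:  -0.1011·cos θ + -0.4738·sin θ = -0.2203
  √(A²+B²)=0.4845;  θ3 = -1.7810+2.0428 ≈ 0.2617

θ₁ = 0.8726, θ₂ = 1.3960, θ₃ = 0.2617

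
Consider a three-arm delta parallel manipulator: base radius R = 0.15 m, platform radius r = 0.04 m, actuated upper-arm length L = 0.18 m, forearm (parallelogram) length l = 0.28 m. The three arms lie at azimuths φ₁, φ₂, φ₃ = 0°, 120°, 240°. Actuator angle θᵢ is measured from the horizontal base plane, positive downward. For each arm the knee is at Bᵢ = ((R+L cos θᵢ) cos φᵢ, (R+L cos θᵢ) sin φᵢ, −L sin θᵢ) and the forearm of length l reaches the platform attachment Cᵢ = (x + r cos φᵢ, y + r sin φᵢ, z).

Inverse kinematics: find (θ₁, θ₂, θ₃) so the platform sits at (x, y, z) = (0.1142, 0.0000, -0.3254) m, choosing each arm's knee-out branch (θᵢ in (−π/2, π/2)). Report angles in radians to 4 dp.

φ1=0.0° → target in arm frame (0.1142, 0.0000)
  A cos θ + B sin θ = C:  -0.0042·cos θ + -0.3254·sin θ = -0.1664
  √(A²+B²)=0.3254;  θ1 = -1.5837+2.1075 ≈ 0.5238
rotate P by −φ2: (-0.0571, -0.0989, -0.3254)
  e−x'=0.1671;  (l²−L²−(e−x')²−y'²−z²)/2L = -0.2711
  √(A²+B²)=0.3658;  θ2 = -1.0964+2.4055 ≈ 1.3091
rotate P by −φ3: (-0.0571, 0.0989, -0.3254)
  e−x'=0.1671;  (l²−L²−(e−x')²−y'²−z²)/2L = -0.2711
  γ=atan2(-0.3254,0.1671)=-1.0964;  ψ=arccos(-0.7411)=2.4055;  θ3=γ+ψ≈1.3091

θ₁ = 0.5238, θ₂ = 1.3091, θ₃ = 1.3091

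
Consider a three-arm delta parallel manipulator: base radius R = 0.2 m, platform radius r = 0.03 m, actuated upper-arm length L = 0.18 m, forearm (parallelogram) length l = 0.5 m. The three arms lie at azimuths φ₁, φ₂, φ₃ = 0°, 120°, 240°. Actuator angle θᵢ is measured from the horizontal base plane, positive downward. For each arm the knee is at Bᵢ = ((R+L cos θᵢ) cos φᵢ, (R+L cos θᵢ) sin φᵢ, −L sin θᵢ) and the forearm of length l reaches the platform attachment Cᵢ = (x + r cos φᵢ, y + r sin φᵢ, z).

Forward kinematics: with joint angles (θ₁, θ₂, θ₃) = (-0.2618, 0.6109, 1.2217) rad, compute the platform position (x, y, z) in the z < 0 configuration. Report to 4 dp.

(0.1914, 0.1059, -0.4177)

arm 1 at φ=0.0°: ρ1 = 0.3439;  centre 1 = (0.3439, 0.0000, 0.0466)
arm 2 at φ=120.0°: ρ2 = 0.3174;  centre 2 = (-0.1587, 0.2749, -0.1032)
arm 3 at φ=240.0°: ρ3 = 0.2316;  centre 3 = (-0.1158, -0.2005, -0.1691)
subtract pairs → two planes through P
linear system: -1.0052x+0.5498y = -0.0090−-0.2997z; -0.9193x+-0.4011y = -0.0382−-0.4315z
det = 0.9086;  x = 0.0271+-0.3934z,  y = 0.0331+-0.1741z
sphere 1 gives Az²+Bz+C=0 with A=1.1851, B=0.1445, C=-0.1464;  B²−4AC=0.7147;  roots -0.4177, 0.2957;  negative root z = -0.4177
x = 0.1914, y = 0.1059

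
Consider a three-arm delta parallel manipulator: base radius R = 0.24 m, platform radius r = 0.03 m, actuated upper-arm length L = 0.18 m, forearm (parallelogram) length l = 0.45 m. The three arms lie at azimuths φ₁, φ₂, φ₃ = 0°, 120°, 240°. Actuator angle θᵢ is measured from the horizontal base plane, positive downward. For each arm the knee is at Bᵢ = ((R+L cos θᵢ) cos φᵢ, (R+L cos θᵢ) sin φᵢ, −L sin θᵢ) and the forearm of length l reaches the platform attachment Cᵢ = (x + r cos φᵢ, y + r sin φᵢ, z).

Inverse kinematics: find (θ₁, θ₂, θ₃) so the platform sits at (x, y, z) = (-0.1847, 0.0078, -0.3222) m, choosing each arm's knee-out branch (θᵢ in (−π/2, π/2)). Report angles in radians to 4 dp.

θ₁ = 1.3963, θ₂ = 0.0875, θ₃ = 0.1745

rotate P by −φ1: (-0.1847, 0.0078, -0.3222)
  A=0.3947, B=-0.3222, C=(l²−L²−A²−y'²−z²)/(2L)=-0.2488
  θ1 = atan2(B,A) + arccos(C/0.5095) = 1.3963
rotate P by −φ2: (0.0991, 0.1561, -0.3222)
  A cos θ + B sin θ = C:  0.1109·cos θ + -0.3222·sin θ = 0.0823
  γ=atan2(-0.3222,0.1109)=-1.2393;  ψ=arccos(0.2416)=1.3268;  θ2=γ+ψ≈0.0875
rotate P by −φ3: (0.0856, -0.1639, -0.3222)
  A=0.1244, B=-0.3222, C=(l²−L²−A²−y'²−z²)/(2L)=0.0666
  θ3 = atan2(B,A) + arccos(C/0.3454) = 0.1745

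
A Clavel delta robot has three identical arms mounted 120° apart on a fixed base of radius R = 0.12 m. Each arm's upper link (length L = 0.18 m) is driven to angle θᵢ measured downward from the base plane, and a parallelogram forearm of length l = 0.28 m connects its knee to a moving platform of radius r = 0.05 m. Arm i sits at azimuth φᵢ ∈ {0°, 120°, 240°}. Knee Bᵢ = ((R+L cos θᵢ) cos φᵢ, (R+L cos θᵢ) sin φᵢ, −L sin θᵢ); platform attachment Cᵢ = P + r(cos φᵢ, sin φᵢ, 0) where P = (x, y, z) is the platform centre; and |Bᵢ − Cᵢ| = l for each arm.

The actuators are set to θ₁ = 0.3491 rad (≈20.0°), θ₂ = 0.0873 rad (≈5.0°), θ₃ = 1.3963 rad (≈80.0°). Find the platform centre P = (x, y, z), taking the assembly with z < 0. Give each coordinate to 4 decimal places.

(0.0684, 0.1634, -0.2116)

φ1=0.0°: virtual centre (0.2391, 0.0000, -0.0616), radius l
arm 2 at φ=120.0°: ρ2 = 0.2493;  centre 2 = (-0.1247, 0.2159, -0.0157)
centre 3 = (0.1013·cos240.0°, 0.1013·sin240.0°, -0.1773) = (-0.0506, -0.0877, -0.1773)
|centre ₂|²−|centre ₁|² = 0.0014;  |centre ₃|²−|centre ₁|² = -0.0193
plane₁₂: -0.7276x+0.4318y+0.0918z = 0.0014
det = 0.3779;  x = 0.0214+-0.2219z,  y = 0.0394+-0.5863z
quadratic in z: (1.3930)z²+(0.1736)z+(-0.0256)=0, √Δ=0.4160 → z ∈ {-0.2116, 0.0870}; z = -0.2116 (taking z<0)
x = 0.0684, y = 0.1634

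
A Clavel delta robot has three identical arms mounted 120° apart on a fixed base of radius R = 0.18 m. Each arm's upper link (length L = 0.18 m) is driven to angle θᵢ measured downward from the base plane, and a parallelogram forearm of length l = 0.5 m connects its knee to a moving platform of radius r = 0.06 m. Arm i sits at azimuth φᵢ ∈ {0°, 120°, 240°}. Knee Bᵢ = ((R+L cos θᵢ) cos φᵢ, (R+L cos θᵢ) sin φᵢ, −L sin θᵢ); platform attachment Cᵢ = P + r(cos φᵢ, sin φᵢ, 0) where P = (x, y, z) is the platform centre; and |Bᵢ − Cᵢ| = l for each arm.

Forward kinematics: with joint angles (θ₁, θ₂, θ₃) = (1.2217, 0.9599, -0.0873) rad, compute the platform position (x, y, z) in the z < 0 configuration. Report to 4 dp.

arm 1 at φ=0.0°: ρ1 = 0.1816;  centre 1 = (0.1816, 0.0000, -0.1691)
centre 2 = (0.2232·cos120.0°, 0.2232·sin120.0°, -0.1474) = (-0.1116, 0.1933, -0.1474)
arm 3 at φ=240.0°: ρ3 = 0.2993;  centre 3 = (-0.1497, -0.2592, 0.0157)
eliminate P² terms by subtracting sphere 1 from 2 and 3
linear system: -0.5864x+0.3867y = 0.0100−0.0434z; -0.6625x+-0.5184y = 0.0283−0.3697z
Cramer: x(z) = -0.0288+0.2954z;  y(z) = -0.0178+0.3357z
into |P−centre ₁|² = l²: 1.1999z² + 0.2021z + -0.1768 = 0;  Δ = 0.8896;  z = -0.4772 or 0.3088 → z<0 root = -0.4772
x = -0.1697, y = -0.1779

(-0.1697, -0.1779, -0.4772)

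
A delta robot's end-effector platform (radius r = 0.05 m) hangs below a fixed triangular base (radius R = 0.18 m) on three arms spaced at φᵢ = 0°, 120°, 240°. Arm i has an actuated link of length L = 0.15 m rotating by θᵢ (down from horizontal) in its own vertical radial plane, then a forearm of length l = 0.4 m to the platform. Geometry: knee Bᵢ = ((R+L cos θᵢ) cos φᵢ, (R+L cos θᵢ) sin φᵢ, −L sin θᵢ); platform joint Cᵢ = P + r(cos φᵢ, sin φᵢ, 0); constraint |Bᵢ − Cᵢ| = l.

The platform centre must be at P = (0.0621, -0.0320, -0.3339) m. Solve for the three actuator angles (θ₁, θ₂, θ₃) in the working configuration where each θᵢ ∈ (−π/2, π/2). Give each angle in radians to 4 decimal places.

φ1=0.0° → target in arm frame (0.0621, -0.0320)
  A=0.0679, B=-0.3339, C=(l²−L²−A²−y'²−z²)/(2L)=0.0679
  γ=atan2(-0.3339,0.0679)=-1.3702;  ψ=arccos(0.1993)=1.3701;  θ1=γ+ψ≈-0.0001
arm 2 (φ=120.0°): x'=-0.0588, y'=-0.0378
  A cos θ + B sin θ = C:  0.1888·cos θ + -0.3339·sin θ = -0.0368
  γ=atan2(-0.3339,0.1888)=-1.0563;  ψ=arccos(-0.0960)=1.6670;  θ2=γ+ψ≈0.6107
rotate P by −φ3: (-0.0033, 0.0698, -0.3339)
  e−x'=0.1333;  (l²−L²−(e−x')²−y'²−z²)/2L = 0.0112
  θ3 = atan2(B,A) + arccos(C/0.3595) = 0.3487

θ₁ = -0.0001, θ₂ = 0.6107, θ₃ = 0.3487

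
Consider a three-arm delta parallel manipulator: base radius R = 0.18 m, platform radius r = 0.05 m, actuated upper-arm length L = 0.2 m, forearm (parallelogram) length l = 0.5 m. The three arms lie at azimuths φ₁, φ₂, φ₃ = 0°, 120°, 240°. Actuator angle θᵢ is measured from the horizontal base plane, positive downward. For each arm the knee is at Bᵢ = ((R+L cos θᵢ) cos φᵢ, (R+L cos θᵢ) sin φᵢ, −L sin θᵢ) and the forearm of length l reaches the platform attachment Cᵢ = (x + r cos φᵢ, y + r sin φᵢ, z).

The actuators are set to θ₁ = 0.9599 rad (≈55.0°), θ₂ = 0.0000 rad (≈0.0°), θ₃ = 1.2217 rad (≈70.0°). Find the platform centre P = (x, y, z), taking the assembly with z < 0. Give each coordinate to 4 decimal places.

(-0.0623, 0.2280, -0.4859)

arm 1 at φ=0.0°: ρ1 = 0.2447;  S1 = (0.2447, 0.0000, -0.1638)
arm 2 at φ=120.0°: ρ2 = 0.3300;  S2 = (-0.1650, 0.2858, 0.0000)
arm 3 at φ=240.0°: ρ3 = 0.1984;  S3 = (-0.0992, -0.1718, -0.1879)
|S₂|²−|S₁|² = 0.0222;  |S₃|²−|S₁|² = -0.0120
plane₁₂: -0.8194x+0.5716y+0.3277z = 0.0222
det = 0.6748;  x = -0.0011+0.1260z,  y = 0.0372+-0.3926z
quadratic in z: (1.1700)z²+(0.2365)z+(-0.1614)=0, √Δ=0.9006 → z ∈ {-0.4859, 0.2838}; z = -0.4859 (taking z<0)
x = -0.0623, y = 0.2280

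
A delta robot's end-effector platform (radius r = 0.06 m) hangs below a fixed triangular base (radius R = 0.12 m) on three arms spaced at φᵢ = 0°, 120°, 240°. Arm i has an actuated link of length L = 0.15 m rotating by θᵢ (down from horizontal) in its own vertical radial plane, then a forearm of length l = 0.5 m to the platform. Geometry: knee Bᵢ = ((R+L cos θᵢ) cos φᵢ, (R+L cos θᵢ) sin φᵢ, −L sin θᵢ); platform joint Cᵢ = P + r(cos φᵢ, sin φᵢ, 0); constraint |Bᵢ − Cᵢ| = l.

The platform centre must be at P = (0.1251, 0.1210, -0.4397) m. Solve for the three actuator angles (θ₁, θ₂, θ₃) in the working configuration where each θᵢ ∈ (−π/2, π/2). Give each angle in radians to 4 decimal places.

φ1=0.0° → target in arm frame (0.1251, 0.1210)
  e−x'=-0.0651;  (l²−L²−(e−x')²−y'²−z²)/2L = 0.0509
  θ1 = atan2(B,A) + arccos(C/0.4445) = -0.2619
rotate P by −φ2: (0.0422, -0.1688, -0.4397)
  A=0.0178, B=-0.4397, C=(l²−L²−A²−y'²−z²)/(2L)=0.0178
  √(A²+B²)=0.4401;  θ2 = -1.5304+1.5303 ≈ -0.0001
arm 3 (φ=240.0°): x'=-0.1673, y'=0.0478
  A cos θ + B sin θ = C:  0.2273·cos θ + -0.4397·sin θ = -0.0660
  γ=atan2(-0.4397,0.2273)=-1.0936;  ψ=arccos(-0.1334)=1.7046;  θ3=γ+ψ≈0.6110

θ₁ = -0.2619, θ₂ = -0.0001, θ₃ = 0.6110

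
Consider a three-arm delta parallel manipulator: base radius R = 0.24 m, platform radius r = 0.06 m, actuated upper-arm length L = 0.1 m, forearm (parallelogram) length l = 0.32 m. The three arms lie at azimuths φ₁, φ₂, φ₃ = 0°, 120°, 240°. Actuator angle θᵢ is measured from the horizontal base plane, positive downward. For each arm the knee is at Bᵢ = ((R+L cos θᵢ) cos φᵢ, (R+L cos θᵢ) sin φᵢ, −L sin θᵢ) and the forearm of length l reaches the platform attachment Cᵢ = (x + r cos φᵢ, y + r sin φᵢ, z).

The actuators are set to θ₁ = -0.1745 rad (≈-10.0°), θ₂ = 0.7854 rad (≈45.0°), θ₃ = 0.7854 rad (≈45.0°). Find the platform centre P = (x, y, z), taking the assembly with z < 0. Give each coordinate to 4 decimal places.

(0.0595, 0.0000, -0.2160)

arm 1 at φ=0.0°: ρ1 = 0.2785;  S1 = (0.2785, 0.0000, 0.0174)
arm 2 at φ=120.0°: ρ2 = 0.2507;  S2 = (-0.1254, 0.2171, -0.0707)
arm 3 at φ=240.0°: ρ3 = 0.2507;  S3 = (-0.1254, -0.2171, -0.0707)
subtract pairs → two planes through P
plane₁₂: -0.8077x+0.4342y+-0.1761z = -0.0100
Cramer: x(z) = 0.0124-0.2181z;  y(z) = 0.0000+0.0000z
quadratic in z: (1.0476)z²+(0.0813)z+(-0.0313)=0, √Δ=0.3711 → z ∈ {-0.2160, 0.1383}; z = -0.2160 (taking z<0)
x = 0.0595, y = 0.0000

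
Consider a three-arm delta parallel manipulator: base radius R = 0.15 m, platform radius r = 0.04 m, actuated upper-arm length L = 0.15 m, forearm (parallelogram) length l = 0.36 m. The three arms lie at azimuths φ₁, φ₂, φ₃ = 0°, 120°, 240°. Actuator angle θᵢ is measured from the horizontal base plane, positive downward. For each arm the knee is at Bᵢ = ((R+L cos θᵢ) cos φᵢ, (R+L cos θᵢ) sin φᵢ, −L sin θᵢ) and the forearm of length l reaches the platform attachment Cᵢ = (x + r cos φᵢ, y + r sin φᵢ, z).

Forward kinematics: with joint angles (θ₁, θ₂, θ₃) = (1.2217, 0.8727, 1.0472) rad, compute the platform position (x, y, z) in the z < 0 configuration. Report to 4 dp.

φ1=0.0°: virtual centre (0.1613, 0.0000, -0.1410), radius l
O2 = (0.2064·cos120.0°, 0.2064·sin120.0°, -0.1149) = (-0.1032, 0.1788, -0.1149)
arm 3 at φ=240.0°: ρ3 = 0.1850;  O3 = (-0.0925, -0.1602, -0.1299)
|O₂|²−|O₁|² = 0.0099;  |O₃|²−|O₁|² = 0.0052
plane₁₂: -0.5290x+0.3575y+0.0521z = 0.0099
Cramer: x(z) = -0.0144+0.0701z;  y(z) = 0.0065-0.0420z
quadratic in z: (1.0067)z²+(0.2567)z+(-0.0788)=0, √Δ=0.6191 → z ∈ {-0.4350, 0.1800}; z = -0.4350 (taking z<0)
x = -0.0448, y = 0.0248

(-0.0448, 0.0248, -0.4350)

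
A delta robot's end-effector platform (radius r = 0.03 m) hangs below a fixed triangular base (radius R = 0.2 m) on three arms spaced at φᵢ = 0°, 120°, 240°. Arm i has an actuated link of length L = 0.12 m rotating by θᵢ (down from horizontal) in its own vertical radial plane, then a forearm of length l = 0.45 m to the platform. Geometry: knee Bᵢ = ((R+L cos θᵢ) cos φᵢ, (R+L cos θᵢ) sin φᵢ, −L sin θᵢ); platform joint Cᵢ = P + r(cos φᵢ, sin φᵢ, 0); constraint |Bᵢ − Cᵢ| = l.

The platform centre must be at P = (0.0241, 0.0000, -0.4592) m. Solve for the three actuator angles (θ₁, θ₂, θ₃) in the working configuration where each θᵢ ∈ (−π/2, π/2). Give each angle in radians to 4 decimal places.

arm 1 (φ=0.0°): x'=0.0241, y'=0.0000
  A=0.1459, B=-0.4592, C=(l²−L²−A²−y'²−z²)/(2L)=-0.1835
  γ=atan2(-0.4592,0.1459)=-1.2632;  ψ=arccos(-0.3809)=1.9616;  θ1=γ+ψ≈0.6985
φ2=120.0° → target in arm frame (-0.0120, -0.0209)
  e−x'=0.1821;  (l²−L²−(e−x')²−y'²−z²)/2L = -0.2348
  √(A²+B²)=0.4940;  θ2 = -1.1934+2.0660 ≈ 0.8727
arm 3 (φ=240.0°): x'=-0.0121, y'=0.0209
  A=0.1821, B=-0.4592, C=(l²−L²−A²−y'²−z²)/(2L)=-0.2348
  √(A²+B²)=0.4940;  θ3 = -1.1934+2.0660 ≈ 0.8727

θ₁ = 0.6985, θ₂ = 0.8727, θ₃ = 0.8727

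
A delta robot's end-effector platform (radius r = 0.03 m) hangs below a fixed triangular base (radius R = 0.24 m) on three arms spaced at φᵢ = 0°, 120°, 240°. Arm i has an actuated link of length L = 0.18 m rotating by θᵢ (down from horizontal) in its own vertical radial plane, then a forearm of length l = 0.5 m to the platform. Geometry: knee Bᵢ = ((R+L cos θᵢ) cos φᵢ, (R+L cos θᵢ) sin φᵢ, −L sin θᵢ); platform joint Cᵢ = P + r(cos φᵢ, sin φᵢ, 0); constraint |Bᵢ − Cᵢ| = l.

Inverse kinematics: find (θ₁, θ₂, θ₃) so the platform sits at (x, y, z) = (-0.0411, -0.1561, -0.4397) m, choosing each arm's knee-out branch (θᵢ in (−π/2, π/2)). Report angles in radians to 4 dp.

φ1=0.0° → target in arm frame (-0.0411, -0.1561)
  A=0.2511, B=-0.4397, C=(l²−L²−A²−y'²−z²)/(2L)=-0.1754
  γ=atan2(-0.4397,0.2511)=-1.0519;  ψ=arccos(-0.3465)=1.9246;  θ1=γ+ψ≈0.8727
rotate P by −φ2: (-0.1146, 0.1136, -0.4397)
  A=0.3246, B=-0.4397, C=(l²−L²−A²−y'²−z²)/(2L)=-0.2612
  θ2 = atan2(B,A) + arccos(C/0.5466) = 1.1343
rotate P by −φ3: (0.1557, 0.0425, -0.4397)
  A cos θ + B sin θ = C:  0.0543·cos θ + -0.4397·sin θ = 0.0542
  √(A²+B²)=0.4430;  θ3 = -1.4480+1.4481 ≈ 0.0001

θ₁ = 0.8727, θ₂ = 1.1343, θ₃ = 0.0001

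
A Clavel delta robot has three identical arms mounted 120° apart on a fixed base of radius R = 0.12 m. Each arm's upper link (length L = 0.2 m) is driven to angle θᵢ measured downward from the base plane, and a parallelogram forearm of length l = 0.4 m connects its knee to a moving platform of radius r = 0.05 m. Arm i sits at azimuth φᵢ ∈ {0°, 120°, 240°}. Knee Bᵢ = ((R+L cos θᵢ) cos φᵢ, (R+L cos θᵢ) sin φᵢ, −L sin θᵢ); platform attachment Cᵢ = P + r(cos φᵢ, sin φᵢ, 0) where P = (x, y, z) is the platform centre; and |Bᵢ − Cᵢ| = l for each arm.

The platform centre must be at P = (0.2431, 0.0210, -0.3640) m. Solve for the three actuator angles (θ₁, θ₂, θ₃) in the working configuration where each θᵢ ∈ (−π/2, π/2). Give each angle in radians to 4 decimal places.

φ1=0.0° → target in arm frame (0.2431, 0.0210)
  A cos θ + B sin θ = C:  -0.1731·cos θ + -0.3640·sin θ = -0.1073
  √(A²+B²)=0.4031;  θ1 = -2.0147+1.8401 ≈ -0.1746
φ2=120.0° → target in arm frame (-0.1034, -0.2210)
  A=0.1734, B=-0.3640, C=(l²−L²−A²−y'²−z²)/(2L)=-0.2285
  θ2 = atan2(B,A) + arccos(C/0.4032) = 1.0471
φ3=240.0° → target in arm frame (-0.1397, 0.2000)
  A=0.2097, B=-0.3640, C=(l²−L²−A²−y'²−z²)/(2L)=-0.2412
  γ=atan2(-0.3640,0.2097)=-1.0481;  ψ=arccos(-0.5743)=2.1825;  θ3=γ+ψ≈1.1344

θ₁ = -0.1746, θ₂ = 1.0471, θ₃ = 1.1344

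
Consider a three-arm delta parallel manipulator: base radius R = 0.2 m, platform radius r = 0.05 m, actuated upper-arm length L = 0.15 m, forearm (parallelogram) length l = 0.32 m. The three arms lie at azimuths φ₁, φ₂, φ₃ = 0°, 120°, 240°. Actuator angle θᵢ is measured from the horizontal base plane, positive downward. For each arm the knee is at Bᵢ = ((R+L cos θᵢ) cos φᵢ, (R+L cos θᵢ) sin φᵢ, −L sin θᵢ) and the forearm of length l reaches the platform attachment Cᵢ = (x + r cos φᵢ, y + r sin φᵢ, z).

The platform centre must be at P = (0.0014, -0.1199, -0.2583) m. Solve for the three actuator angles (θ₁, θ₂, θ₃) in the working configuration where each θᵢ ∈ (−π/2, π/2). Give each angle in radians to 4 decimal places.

φ1=0.0° → target in arm frame (0.0014, -0.1199)
  e−x'=0.1486;  (l²−L²−(e−x')²−y'²−z²)/2L = -0.0776
  √(A²+B²)=0.2980;  θ1 = -1.0487+1.8342 ≈ 0.7855
rotate P by −φ2: (-0.1045, 0.0587, -0.2583)
  A cos θ + B sin θ = C:  0.2545·cos θ + -0.2583·sin θ = -0.1835
  γ=atan2(-0.2583,0.2545)=-0.7927;  ψ=arccos(-0.5061)=2.1014;  θ2=γ+ψ≈1.3087
rotate P by −φ3: (0.1031, 0.0612, -0.2583)
  e−x'=0.0469;  (l²−L²−(e−x')²−y'²−z²)/2L = 0.0241
  γ=atan2(-0.2583,0.0469)=-1.3913;  ψ=arccos(0.0920)=1.4787;  θ3=γ+ψ≈0.0874

θ₁ = 0.7855, θ₂ = 1.3087, θ₃ = 0.0874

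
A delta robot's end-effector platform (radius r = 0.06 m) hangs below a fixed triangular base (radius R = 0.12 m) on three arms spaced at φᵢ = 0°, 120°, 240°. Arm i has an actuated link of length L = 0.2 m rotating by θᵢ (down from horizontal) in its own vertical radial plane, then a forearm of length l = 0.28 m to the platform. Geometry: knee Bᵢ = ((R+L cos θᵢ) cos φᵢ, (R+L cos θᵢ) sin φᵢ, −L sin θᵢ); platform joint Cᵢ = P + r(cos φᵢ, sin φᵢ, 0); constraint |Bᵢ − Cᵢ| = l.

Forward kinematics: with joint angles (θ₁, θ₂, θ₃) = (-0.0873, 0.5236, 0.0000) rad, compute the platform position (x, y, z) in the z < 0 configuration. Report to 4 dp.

(0.0268, -0.0361, -0.1344)

arm 1 at φ=0.0°: (R−r)+L cos θ1 = 0.2592;  centre 1 = (0.2592, 0.0000, 0.0174)
centre 2 = (0.2332·cos120.0°, 0.2332·sin120.0°, -0.1000) = (-0.1166, 0.2020, -0.1000)
centre 3 = (0.2600·cos240.0°, 0.2600·sin240.0°, 0.0000) = (-0.1300, -0.2252, 0.0000)
eliminate P² terms by subtracting sphere 1 from 2 and 3
plane₁₂: -0.7517x+0.4039y+-0.2349z = -0.0031
Cramer: x(z) = 0.0021-0.1836z;  y(z) = -0.0038+0.2399z
into |P−centre ₁|² = l²: 1.0912z² + 0.0577z + -0.0120 = 0;  Δ = 0.0555;  z = -0.1344 or 0.0815 → z<0 root = -0.1344
x = 0.0268, y = -0.0361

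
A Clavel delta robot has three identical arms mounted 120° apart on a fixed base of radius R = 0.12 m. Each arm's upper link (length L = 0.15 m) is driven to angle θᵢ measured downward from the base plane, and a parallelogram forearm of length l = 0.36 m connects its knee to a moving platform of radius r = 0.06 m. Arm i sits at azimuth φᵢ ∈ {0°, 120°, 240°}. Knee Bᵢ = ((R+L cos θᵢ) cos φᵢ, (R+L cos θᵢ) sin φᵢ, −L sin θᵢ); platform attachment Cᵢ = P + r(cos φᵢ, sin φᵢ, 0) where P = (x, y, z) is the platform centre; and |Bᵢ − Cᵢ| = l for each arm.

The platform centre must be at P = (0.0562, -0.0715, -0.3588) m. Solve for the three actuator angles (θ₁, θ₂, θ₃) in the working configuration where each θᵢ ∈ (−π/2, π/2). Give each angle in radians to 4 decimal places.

θ₁ = 0.2619, θ₂ = 0.7856, θ₃ = 0.3492

arm 1 (φ=0.0°): x'=0.0562, y'=-0.0715
  A=0.0038, B=-0.3588, C=(l²−L²−A²−y'²−z²)/(2L)=-0.0892
  √(A²+B²)=0.3588;  θ1 = -1.5602+1.8221 ≈ 0.2619
φ2=120.0° → target in arm frame (-0.0900, -0.0129)
  e−x'=0.1500;  (l²−L²−(e−x')²−y'²−z²)/2L = -0.1477
  θ2 = atan2(B,A) + arccos(C/0.3889) = 0.7856
arm 3 (φ=240.0°): x'=0.0338, y'=0.0844
  A=0.0262, B=-0.3588, C=(l²−L²−A²−y'²−z²)/(2L)=-0.0982
  γ=atan2(-0.3588,0.0262)=-1.4980;  ψ=arccos(-0.2729)=1.8472;  θ3=γ+ψ≈0.3492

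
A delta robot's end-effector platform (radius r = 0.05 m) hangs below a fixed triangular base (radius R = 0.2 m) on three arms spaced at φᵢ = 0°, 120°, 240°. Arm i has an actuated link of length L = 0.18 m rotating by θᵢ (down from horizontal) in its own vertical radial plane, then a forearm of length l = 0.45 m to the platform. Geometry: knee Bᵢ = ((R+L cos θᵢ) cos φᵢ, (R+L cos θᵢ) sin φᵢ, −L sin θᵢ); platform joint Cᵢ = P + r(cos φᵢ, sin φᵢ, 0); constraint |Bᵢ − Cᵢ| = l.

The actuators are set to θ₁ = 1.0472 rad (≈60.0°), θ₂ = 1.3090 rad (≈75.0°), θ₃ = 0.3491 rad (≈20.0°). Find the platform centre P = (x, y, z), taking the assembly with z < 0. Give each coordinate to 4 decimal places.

(-0.0341, -0.1563, -0.4767)

O1 = (0.2400·cos0.0°, 0.2400·sin0.0°, -0.1559) = (0.2400, 0.0000, -0.1559)
arm 2 at φ=120.0°: (R−r)+L cos θ2 = 0.1966;  O2 = (-0.0983, 0.1702, -0.1739)
arm 3 at φ=240.0°: (R−r)+L cos θ3 = 0.3191;  O3 = (-0.1596, -0.2764, -0.0616)
subtract pairs → two planes through P
plane₁₂: -0.6766x+0.3405y+-0.0360z = -0.0130
Cramer: x(z) = -0.0014+0.0686z;  y(z) = -0.0410+0.2420z
sphere 1 gives Az²+Bz+C=0 with A=1.0633, B=0.2588, C=-0.1183;  B²−4AC=0.5700;  roots -0.4767, 0.2333;  negative root z = -0.4767
x = -0.0341, y = -0.1563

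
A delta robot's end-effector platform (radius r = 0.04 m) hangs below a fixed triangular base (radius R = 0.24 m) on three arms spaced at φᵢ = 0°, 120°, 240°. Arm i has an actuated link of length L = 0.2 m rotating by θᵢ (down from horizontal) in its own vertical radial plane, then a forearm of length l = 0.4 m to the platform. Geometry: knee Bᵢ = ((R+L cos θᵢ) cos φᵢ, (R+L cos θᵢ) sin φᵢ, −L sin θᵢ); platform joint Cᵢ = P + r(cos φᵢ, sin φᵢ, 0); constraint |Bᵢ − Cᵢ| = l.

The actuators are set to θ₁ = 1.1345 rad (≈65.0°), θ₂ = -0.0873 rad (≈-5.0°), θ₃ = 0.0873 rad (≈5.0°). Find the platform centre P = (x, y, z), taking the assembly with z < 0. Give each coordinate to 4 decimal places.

(-0.1154, 0.0092, -0.1816)

φ1=0.0°: virtual centre (0.2845, 0.0000, -0.1813), radius l
arm 2 at φ=120.0°: (R−r)+L cos θ2 = 0.3992;  O2 = (-0.1996, 0.3458, 0.0174)
O3 = (0.3992·cos240.0°, 0.3992·sin240.0°, -0.0174) = (-0.1996, -0.3458, -0.0174)
subtract pairs → two planes through P
plane₁₂: -0.9683x+0.6915y+0.3974z = 0.0459
Cramer: x(z) = -0.0474+0.3744z;  y(z) = 0.0000-0.0504z
quadratic in z: (1.1427)z²+(0.1140)z+(-0.0170)=0, √Δ=0.3010 → z ∈ {-0.1816, 0.0818}; z = -0.1816 (taking z<0)
x = -0.1154, y = 0.0092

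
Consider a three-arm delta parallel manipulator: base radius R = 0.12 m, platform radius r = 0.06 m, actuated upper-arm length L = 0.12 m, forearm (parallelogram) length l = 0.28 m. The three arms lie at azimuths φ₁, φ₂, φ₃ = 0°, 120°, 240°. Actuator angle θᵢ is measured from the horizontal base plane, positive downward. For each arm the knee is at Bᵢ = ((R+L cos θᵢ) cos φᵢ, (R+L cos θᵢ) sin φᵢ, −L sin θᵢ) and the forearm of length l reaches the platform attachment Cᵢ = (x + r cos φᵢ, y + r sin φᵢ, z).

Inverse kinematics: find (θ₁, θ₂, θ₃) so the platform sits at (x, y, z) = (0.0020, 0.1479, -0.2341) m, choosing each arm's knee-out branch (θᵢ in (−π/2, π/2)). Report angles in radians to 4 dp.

arm 1 (φ=0.0°): x'=0.0020, y'=0.1479
  A cos θ + B sin θ = C:  0.0580·cos θ + -0.2341·sin θ = -0.0668
  √(A²+B²)=0.2412;  θ1 = -1.3279+1.8516 ≈ 0.5237
φ2=120.0° → target in arm frame (0.1271, -0.0757)
  e−x'=-0.0671;  (l²−L²−(e−x')²−y'²−z²)/2L = -0.0043
  γ=atan2(-0.2341,-0.0671)=-1.8499;  ψ=arccos(-0.0176)=1.5884;  θ2=γ+ψ≈-0.2614
arm 3 (φ=240.0°): x'=-0.1291, y'=-0.0722
  e−x'=0.1891;  (l²−L²−(e−x')²−y'²−z²)/2L = -0.1324
  √(A²+B²)=0.3009;  θ3 = -0.8914+2.0263 ≈ 1.1349

θ₁ = 0.5237, θ₂ = -0.2614, θ₃ = 1.1349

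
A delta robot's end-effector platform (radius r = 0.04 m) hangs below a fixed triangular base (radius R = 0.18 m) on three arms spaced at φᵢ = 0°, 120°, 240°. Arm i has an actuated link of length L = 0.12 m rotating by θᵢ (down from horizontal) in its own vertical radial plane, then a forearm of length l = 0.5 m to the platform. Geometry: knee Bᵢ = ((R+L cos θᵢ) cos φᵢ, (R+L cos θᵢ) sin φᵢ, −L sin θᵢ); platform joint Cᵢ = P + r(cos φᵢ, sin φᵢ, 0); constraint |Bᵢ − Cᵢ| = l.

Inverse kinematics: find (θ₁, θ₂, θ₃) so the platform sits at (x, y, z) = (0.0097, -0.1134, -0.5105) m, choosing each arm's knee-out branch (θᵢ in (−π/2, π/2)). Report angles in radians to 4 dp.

arm 1 (φ=0.0°): x'=0.0097, y'=-0.1134
  A cos θ + B sin θ = C:  0.1303·cos θ + -0.5105·sin θ = -0.2285
  √(A²+B²)=0.5269;  θ1 = -1.3209+2.0195 ≈ 0.6986
φ2=120.0° → target in arm frame (-0.1031, 0.0483)
  A=0.2431, B=-0.5105, C=(l²−L²−A²−y'²−z²)/(2L)=-0.3601
  √(A²+B²)=0.5654;  θ2 = -1.1264+2.2612 ≈ 1.1348
arm 3 (φ=240.0°): x'=0.0934, y'=0.0651
  A=0.0466, B=-0.5105, C=(l²−L²−A²−y'²−z²)/(2L)=-0.1309
  γ=atan2(-0.5105,0.0466)=-1.4797;  ψ=arccos(-0.2554)=1.8291;  θ3=γ+ψ≈0.3494

θ₁ = 0.6986, θ₂ = 1.1348, θ₃ = 0.3494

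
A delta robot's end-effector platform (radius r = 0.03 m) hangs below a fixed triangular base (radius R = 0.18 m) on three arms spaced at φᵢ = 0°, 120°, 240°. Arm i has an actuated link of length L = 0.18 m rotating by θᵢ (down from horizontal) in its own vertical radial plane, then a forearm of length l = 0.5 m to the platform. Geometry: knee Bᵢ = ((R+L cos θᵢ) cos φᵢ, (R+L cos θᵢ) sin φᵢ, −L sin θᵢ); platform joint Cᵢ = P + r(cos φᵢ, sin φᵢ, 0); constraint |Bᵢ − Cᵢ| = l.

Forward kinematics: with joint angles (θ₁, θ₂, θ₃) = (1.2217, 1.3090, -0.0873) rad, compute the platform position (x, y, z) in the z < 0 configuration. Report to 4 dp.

φ1=0.0°: virtual centre (0.2116, 0.0000, -0.1691), radius l
S2 = (0.1966·cos120.0°, 0.1966·sin120.0°, -0.1739) = (-0.0983, 0.1702, -0.1739)
S3 = (0.3293·cos240.0°, 0.3293·sin240.0°, 0.0157) = (-0.1647, -0.2852, 0.0157)
eliminate P² terms by subtracting sphere 1 from 2 and 3
plane₁₂: -0.6197x+0.3405y+-0.0094z = -0.0045
det = 0.6097;  x = -0.0155+0.1976z,  y = -0.0415+0.3874z
into |P−S₁|² = l²: 1.1891z² + 0.2164z + -0.1681 = 0;  Δ = 0.8464;  z = -0.4778 or 0.2958 → z<0 root = -0.4778
x = -0.1099, y = -0.2266

(-0.1099, -0.2266, -0.4778)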